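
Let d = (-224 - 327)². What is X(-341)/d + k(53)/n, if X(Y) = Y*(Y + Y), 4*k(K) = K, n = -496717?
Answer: 24318626577/31748163772 ≈ 0.76599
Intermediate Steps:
k(K) = K/4
d = 303601 (d = (-551)² = 303601)
X(Y) = 2*Y² (X(Y) = Y*(2*Y) = 2*Y²)
X(-341)/d + k(53)/n = (2*(-341)²)/303601 + ((¼)*53)/(-496717) = (2*116281)*(1/303601) + (53/4)*(-1/496717) = 232562*(1/303601) - 53/1986868 = 232562/303601 - 53/1986868 = 24318626577/31748163772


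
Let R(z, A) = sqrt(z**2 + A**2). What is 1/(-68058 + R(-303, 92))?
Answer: -68058/4631791091 - sqrt(100273)/4631791091 ≈ -1.4762e-5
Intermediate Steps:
R(z, A) = sqrt(A**2 + z**2)
1/(-68058 + R(-303, 92)) = 1/(-68058 + sqrt(92**2 + (-303)**2)) = 1/(-68058 + sqrt(8464 + 91809)) = 1/(-68058 + sqrt(100273))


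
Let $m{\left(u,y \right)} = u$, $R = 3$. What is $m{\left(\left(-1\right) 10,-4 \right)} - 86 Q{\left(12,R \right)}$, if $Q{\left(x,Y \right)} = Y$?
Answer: $-268$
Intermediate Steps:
$m{\left(\left(-1\right) 10,-4 \right)} - 86 Q{\left(12,R \right)} = \left(-1\right) 10 - 258 = -10 - 258 = -268$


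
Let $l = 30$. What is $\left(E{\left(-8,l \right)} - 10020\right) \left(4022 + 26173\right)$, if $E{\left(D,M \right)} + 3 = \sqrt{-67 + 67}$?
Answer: $-302644485$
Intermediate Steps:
$E{\left(D,M \right)} = -3$ ($E{\left(D,M \right)} = -3 + \sqrt{-67 + 67} = -3 + \sqrt{0} = -3 + 0 = -3$)
$\left(E{\left(-8,l \right)} - 10020\right) \left(4022 + 26173\right) = \left(-3 - 10020\right) \left(4022 + 26173\right) = \left(-10023\right) 30195 = -302644485$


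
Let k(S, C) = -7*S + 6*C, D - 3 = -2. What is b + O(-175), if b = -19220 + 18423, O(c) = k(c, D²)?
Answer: 434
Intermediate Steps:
D = 1 (D = 3 - 2 = 1)
O(c) = 6 - 7*c (O(c) = -7*c + 6*1² = -7*c + 6*1 = -7*c + 6 = 6 - 7*c)
b = -797
b + O(-175) = -797 + (6 - 7*(-175)) = -797 + (6 + 1225) = -797 + 1231 = 434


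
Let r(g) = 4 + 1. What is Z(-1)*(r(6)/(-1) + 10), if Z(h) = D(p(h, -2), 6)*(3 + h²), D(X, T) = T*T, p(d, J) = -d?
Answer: 720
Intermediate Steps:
r(g) = 5
D(X, T) = T²
Z(h) = 108 + 36*h² (Z(h) = 6²*(3 + h²) = 36*(3 + h²) = 108 + 36*h²)
Z(-1)*(r(6)/(-1) + 10) = (108 + 36*(-1)²)*(5/(-1) + 10) = (108 + 36*1)*(5*(-1) + 10) = (108 + 36)*(-5 + 10) = 144*5 = 720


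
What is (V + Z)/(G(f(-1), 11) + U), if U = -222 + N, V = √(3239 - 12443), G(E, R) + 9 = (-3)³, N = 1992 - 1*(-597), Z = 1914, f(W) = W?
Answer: 638/777 + 2*I*√2301/2331 ≈ 0.82111 + 0.041157*I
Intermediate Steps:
N = 2589 (N = 1992 + 597 = 2589)
G(E, R) = -36 (G(E, R) = -9 + (-3)³ = -9 - 27 = -36)
V = 2*I*√2301 (V = √(-9204) = 2*I*√2301 ≈ 95.938*I)
U = 2367 (U = -222 + 2589 = 2367)
(V + Z)/(G(f(-1), 11) + U) = (2*I*√2301 + 1914)/(-36 + 2367) = (1914 + 2*I*√2301)/2331 = (1914 + 2*I*√2301)*(1/2331) = 638/777 + 2*I*√2301/2331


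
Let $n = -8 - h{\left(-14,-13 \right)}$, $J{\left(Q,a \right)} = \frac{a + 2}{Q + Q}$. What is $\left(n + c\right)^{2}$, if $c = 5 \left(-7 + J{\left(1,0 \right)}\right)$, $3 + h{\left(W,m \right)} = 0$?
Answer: $1225$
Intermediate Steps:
$h{\left(W,m \right)} = -3$ ($h{\left(W,m \right)} = -3 + 0 = -3$)
$J{\left(Q,a \right)} = \frac{2 + a}{2 Q}$
$n = -5$ ($n = -8 - -3 = -8 + 3 = -5$)
$c = -30$ ($c = 5 \left(-7 + \frac{2 + 0}{2 \cdot 1}\right) = 5 \left(-7 + \frac{1}{2} \cdot 1 \cdot 2\right) = 5 \left(-7 + 1\right) = 5 \left(-6\right) = -30$)
$\left(n + c\right)^{2} = \left(-5 - 30\right)^{2} = \left(-35\right)^{2} = 1225$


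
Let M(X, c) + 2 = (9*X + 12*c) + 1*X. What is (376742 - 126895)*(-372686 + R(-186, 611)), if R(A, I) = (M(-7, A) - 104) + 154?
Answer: -93677634180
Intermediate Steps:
M(X, c) = -2 + 10*X + 12*c (M(X, c) = -2 + ((9*X + 12*c) + 1*X) = -2 + ((9*X + 12*c) + X) = -2 + (10*X + 12*c) = -2 + 10*X + 12*c)
R(A, I) = -22 + 12*A (R(A, I) = ((-2 + 10*(-7) + 12*A) - 104) + 154 = ((-2 - 70 + 12*A) - 104) + 154 = ((-72 + 12*A) - 104) + 154 = (-176 + 12*A) + 154 = -22 + 12*A)
(376742 - 126895)*(-372686 + R(-186, 611)) = (376742 - 126895)*(-372686 + (-22 + 12*(-186))) = 249847*(-372686 + (-22 - 2232)) = 249847*(-372686 - 2254) = 249847*(-374940) = -93677634180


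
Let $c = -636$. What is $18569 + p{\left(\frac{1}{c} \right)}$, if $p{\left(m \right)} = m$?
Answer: $\frac{11809883}{636} \approx 18569.0$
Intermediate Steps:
$18569 + p{\left(\frac{1}{c} \right)} = 18569 + \frac{1}{-636} = 18569 - \frac{1}{636} = \frac{11809883}{636}$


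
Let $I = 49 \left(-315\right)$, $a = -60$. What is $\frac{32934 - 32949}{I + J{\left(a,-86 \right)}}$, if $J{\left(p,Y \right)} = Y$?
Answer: $\frac{15}{15521} \approx 0.00096643$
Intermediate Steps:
$I = -15435$
$\frac{32934 - 32949}{I + J{\left(a,-86 \right)}} = \frac{32934 - 32949}{-15435 - 86} = - \frac{15}{-15521} = \left(-15\right) \left(- \frac{1}{15521}\right) = \frac{15}{15521}$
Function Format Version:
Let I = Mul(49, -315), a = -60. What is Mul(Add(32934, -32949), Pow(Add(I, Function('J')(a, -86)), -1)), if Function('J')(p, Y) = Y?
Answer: Rational(15, 15521) ≈ 0.00096643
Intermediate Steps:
I = -15435
Mul(Add(32934, -32949), Pow(Add(I, Function('J')(a, -86)), -1)) = Mul(Add(32934, -32949), Pow(Add(-15435, -86), -1)) = Mul(-15, Pow(-15521, -1)) = Mul(-15, Rational(-1, 15521)) = Rational(15, 15521)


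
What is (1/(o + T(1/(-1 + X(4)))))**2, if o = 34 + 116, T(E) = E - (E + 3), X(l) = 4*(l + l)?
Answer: 1/21609 ≈ 4.6277e-5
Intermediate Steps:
X(l) = 8*l (X(l) = 4*(2*l) = 8*l)
T(E) = -3 (T(E) = E - (3 + E) = E + (-3 - E) = -3)
o = 150
(1/(o + T(1/(-1 + X(4)))))**2 = (1/(150 - 3))**2 = (1/147)**2 = 1/21609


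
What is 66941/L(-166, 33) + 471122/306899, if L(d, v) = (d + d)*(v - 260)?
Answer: 56049764367/23129136236 ≈ 2.4233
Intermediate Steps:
L(d, v) = 2*d*(-260 + v) (L(d, v) = (2*d)*(-260 + v) = 2*d*(-260 + v))
66941/L(-166, 33) + 471122/306899 = 66941/((2*(-166)*(-260 + 33))) + 471122/306899 = 66941/((2*(-166)*(-227))) + 471122*(1/306899) = 66941/75364 + 471122/306899 = 56049764367/23129136236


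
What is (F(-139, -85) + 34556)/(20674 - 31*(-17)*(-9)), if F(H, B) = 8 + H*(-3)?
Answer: 34981/15931 ≈ 2.1958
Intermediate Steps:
F(H, B) = 8 - 3*H
(F(-139, -85) + 34556)/(20674 - 31*(-17)*(-9)) = ((8 - 3*(-139)) + 34556)/(20674 - 31*(-17)*(-9)) = ((8 + 417) + 34556)/(20674 + 527*(-9)) = (425 + 34556)/(20674 - 4743) = 34981/15931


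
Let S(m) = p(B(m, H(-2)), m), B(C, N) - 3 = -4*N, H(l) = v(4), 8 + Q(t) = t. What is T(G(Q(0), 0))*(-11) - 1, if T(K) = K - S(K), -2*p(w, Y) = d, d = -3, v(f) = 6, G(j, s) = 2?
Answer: -13/2 ≈ -6.5000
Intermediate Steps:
Q(t) = -8 + t
H(l) = 6
B(C, N) = 3 - 4*N
p(w, Y) = 3/2 (p(w, Y) = -½*(-3) = 3/2)
S(m) = 3/2
T(K) = -3/2 + K (T(K) = K - 1*3/2 = K - 3/2 = -3/2 + K)
T(G(Q(0), 0))*(-11) - 1 = (-3/2 + 2)*(-11) - 1 = (½)*(-11) - 1 = -11/2 - 1 = -13/2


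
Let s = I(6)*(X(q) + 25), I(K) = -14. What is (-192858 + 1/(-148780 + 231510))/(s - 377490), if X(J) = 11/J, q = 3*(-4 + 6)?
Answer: 47865427017/93782479810 ≈ 0.51039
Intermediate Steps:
q = 6 (q = 3*2 = 6)
s = -1127/3 (s = -14*(11/6 + 25) = -14*161/6 = -1127/3 ≈ -375.67)
(-192858 + 1/(-148780 + 231510))/(s - 377490) = (-192858 + 1/(-148780 + 231510))/(-1127/3 - 377490) = (-192858 + 1/82730)/(-1133597/3) = (-192858 + 1/82730)*(-3/1133597) = -15955142339/82730*(-3/1133597) = 47865427017/93782479810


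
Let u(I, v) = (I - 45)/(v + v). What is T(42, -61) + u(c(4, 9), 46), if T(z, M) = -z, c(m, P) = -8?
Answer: -3917/92 ≈ -42.576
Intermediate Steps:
u(I, v) = (-45 + I)/(2*v) (u(I, v) = (-45 + I)/((2*v)) = (-45 + I)*(1/(2*v)) = (-45 + I)/(2*v))
T(42, -61) + u(c(4, 9), 46) = -1*42 + (1/2)*(-45 - 8)/46 = -42 + (1/2)*(1/46)*(-53) = -42 - 53/92 = -3917/92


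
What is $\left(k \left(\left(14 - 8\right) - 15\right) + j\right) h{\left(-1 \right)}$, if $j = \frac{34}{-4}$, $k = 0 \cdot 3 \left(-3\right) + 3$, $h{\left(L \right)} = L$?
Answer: $\frac{71}{2} \approx 35.5$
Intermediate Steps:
$k = 3$ ($k = 0 \left(-9\right) + 3 = 0 + 3 = 3$)
$j = - \frac{17}{2}$ ($j = 34 \left(- \frac{1}{4}\right) = - \frac{17}{2} \approx -8.5$)
$\left(k \left(\left(14 - 8\right) - 15\right) + j\right) h{\left(-1 \right)} = \left(3 \left(\left(14 - 8\right) - 15\right) - \frac{17}{2}\right) \left(-1\right) = \left(3 \left(6 - 15\right) - \frac{17}{2}\right) \left(-1\right) = \left(3 \left(-9\right) - \frac{17}{2}\right) \left(-1\right) = \left(-27 - \frac{17}{2}\right) \left(-1\right) = \left(- \frac{71}{2}\right) \left(-1\right) = \frac{71}{2}$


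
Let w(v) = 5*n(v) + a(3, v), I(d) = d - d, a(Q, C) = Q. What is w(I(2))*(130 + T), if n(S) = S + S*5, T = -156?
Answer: -78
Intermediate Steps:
I(d) = 0
n(S) = 6*S (n(S) = S + 5*S = 6*S)
w(v) = 3 + 30*v (w(v) = 5*(6*v) + 3 = 30*v + 3 = 3 + 30*v)
w(I(2))*(130 + T) = (3 + 30*0)*(130 - 156) = (3 + 0)*(-26) = 3*(-26) = -78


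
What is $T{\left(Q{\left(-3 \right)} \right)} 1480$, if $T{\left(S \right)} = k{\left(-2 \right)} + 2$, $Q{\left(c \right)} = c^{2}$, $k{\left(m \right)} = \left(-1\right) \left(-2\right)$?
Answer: $5920$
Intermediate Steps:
$k{\left(m \right)} = 2$
$T{\left(S \right)} = 4$ ($T{\left(S \right)} = 2 + 2 = 4$)
$T{\left(Q{\left(-3 \right)} \right)} 1480 = 4 \cdot 1480 = 5920$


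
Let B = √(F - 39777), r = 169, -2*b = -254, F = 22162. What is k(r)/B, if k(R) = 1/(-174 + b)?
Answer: I*√17615/827905 ≈ 0.00016031*I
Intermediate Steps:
b = 127 (b = -½*(-254) = 127)
k(R) = -1/47 (k(R) = 1/(-174 + 127) = 1/(-47) = -1/47)
B = I*√17615 (B = √(22162 - 39777) = √(-17615) = I*√17615 ≈ 132.72*I)
k(r)/B = -(-I*√17615/17615)/47 = -(-1)*I*√17615/827905 = I*√17615/827905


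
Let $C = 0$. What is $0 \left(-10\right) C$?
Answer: $0$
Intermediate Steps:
$0 \left(-10\right) C = 0 \left(-10\right) 0 = 0 \cdot 0 = 0$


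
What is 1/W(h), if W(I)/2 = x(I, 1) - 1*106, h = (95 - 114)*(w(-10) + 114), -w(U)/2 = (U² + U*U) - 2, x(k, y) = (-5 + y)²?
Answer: -1/180 ≈ -0.0055556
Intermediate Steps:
w(U) = 4 - 4*U² (w(U) = -2*((U² + U*U) - 2) = -2*((U² + U²) - 2) = -2*(2*U² - 2) = -2*(-2 + 2*U²) = 4 - 4*U²)
h = 5358 (h = (95 - 114)*((4 - 4*(-10)²) + 114) = -19*((4 - 4*100) + 114) = -19*((4 - 400) + 114) = -19*(-396 + 114) = -19*(-282) = 5358)
W(I) = -180 (W(I) = 2*((-5 + 1)² - 1*106) = 2*((-4)² - 106) = 2*(16 - 106) = 2*(-90) = -180)
1/W(h) = 1/(-180) = -1/180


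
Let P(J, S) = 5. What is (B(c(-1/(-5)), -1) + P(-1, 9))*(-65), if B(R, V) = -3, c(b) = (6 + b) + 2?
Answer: -130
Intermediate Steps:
c(b) = 8 + b
(B(c(-1/(-5)), -1) + P(-1, 9))*(-65) = (-3 + 5)*(-65) = 2*(-65) = -130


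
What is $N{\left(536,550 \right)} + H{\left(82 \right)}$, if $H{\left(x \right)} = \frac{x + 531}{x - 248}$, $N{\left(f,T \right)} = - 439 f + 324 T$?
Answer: $- \frac{9479877}{166} \approx -57108.0$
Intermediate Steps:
$H{\left(x \right)} = \frac{531 + x}{-248 + x}$
$N{\left(536,550 \right)} + H{\left(82 \right)} = \left(\left(-439\right) 536 + 324 \cdot 550\right) + \frac{531 + 82}{-248 + 82} = \left(-235304 + 178200\right) + \frac{1}{-166} \cdot 613 = -57104 - \frac{613}{166} = - \frac{9479877}{166}$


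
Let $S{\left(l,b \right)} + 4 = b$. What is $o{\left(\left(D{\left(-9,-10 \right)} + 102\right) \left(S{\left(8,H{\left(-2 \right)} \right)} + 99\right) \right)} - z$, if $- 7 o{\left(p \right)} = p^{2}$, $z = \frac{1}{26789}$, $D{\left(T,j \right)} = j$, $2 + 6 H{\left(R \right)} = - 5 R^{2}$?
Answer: $- \frac{347405910191}{34443} \approx -1.0086 \cdot 10^{7}$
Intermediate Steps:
$H{\left(R \right)} = - \frac{1}{3} - \frac{5 R^{2}}{6}$ ($H{\left(R \right)} = - \frac{1}{3} + \frac{\left(-5\right) R^{2}}{6} = - \frac{1}{3} - \frac{5 R^{2}}{6}$)
$S{\left(l,b \right)} = -4 + b$
$z = \frac{1}{26789} \approx 3.7329 \cdot 10^{-5}$
$o{\left(p \right)} = - \frac{p^{2}}{7}$
$o{\left(\left(D{\left(-9,-10 \right)} + 102\right) \left(S{\left(8,H{\left(-2 \right)} \right)} + 99\right) \right)} - z = - \frac{\left(\left(-10 + 102\right) \left(\left(-4 - \left(\frac{1}{3} + \frac{5 \left(-2\right)^{2}}{6}\right)\right) + 99\right)\right)^{2}}{7} - \frac{1}{26789} = - \frac{\left(92 \left(\left(-4 - \frac{11}{3}\right) + 99\right)\right)^{2}}{7} - \frac{1}{26789} = - \frac{\left(92 \left(- \frac{23}{3} + 99\right)\right)^{2}}{7} - \frac{1}{26789} = - \frac{\left(92 \cdot \frac{274}{3}\right)^{2}}{7} - \frac{1}{26789} = - \frac{\left(\frac{25208}{3}\right)^{2}}{7} - \frac{1}{26789} = \left(- \frac{1}{7}\right) \frac{635443264}{9} - \frac{1}{26789} = - \frac{635443264}{63} - \frac{1}{26789} = - \frac{347405910191}{34443}$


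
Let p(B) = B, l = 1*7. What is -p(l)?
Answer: -7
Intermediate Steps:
l = 7
-p(l) = -1*7 = -7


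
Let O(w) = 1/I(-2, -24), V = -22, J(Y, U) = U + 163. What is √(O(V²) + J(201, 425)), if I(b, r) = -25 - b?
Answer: √311029/23 ≈ 24.248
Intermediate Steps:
J(Y, U) = 163 + U
O(w) = -1/23 (O(w) = 1/(-25 - 1*(-2)) = 1/(-25 + 2) = 1/(-23) = -1/23)
√(O(V²) + J(201, 425)) = √(-1/23 + (163 + 425)) = √(-1/23 + 588) = √(13523/23) = √311029/23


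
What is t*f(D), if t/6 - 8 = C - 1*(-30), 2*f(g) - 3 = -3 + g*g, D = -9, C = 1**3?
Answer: 9477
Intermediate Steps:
C = 1
f(g) = g**2/2 (f(g) = 3/2 + (-3 + g*g)/2 = 3/2 + (-3 + g**2)/2 = 3/2 + (-3/2 + g**2/2) = g**2/2)
t = 234 (t = 48 + 6*(1 - 1*(-30)) = 48 + 6*(1 + 30) = 48 + 6*31 = 48 + 186 = 234)
t*f(D) = 234*((1/2)*(-9)**2) = 234*((1/2)*81) = 234*(81/2) = 9477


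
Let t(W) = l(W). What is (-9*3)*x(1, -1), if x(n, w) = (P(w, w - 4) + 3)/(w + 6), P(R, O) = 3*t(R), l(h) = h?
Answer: 0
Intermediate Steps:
t(W) = W
P(R, O) = 3*R
x(n, w) = (3 + 3*w)/(6 + w) (x(n, w) = (3*w + 3)/(w + 6) = (3 + 3*w)/(6 + w))
(-9*3)*x(1, -1) = (-9*3)*(3*(1 - 1)/(6 - 1)) = -81*0/5 = -27*0 = 0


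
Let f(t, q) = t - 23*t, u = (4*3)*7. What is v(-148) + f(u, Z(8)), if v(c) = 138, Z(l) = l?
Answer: -1710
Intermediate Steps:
u = 84 (u = 12*7 = 84)
f(t, q) = -22*t
v(-148) + f(u, Z(8)) = 138 - 22*84 = 138 - 1848 = -1710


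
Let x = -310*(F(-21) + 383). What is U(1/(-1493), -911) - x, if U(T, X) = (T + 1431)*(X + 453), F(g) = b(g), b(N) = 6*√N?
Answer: -801244866/1493 + 1860*I*√21 ≈ -5.3667e+5 + 8523.6*I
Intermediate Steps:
F(g) = 6*√g
U(T, X) = (453 + X)*(1431 + T) (U(T, X) = (1431 + T)*(453 + X) = (453 + X)*(1431 + T))
x = -118730 - 1860*I*√21 (x = -310*(6*√(-21) + 383) = -310*(6*(I*√21) + 383) = -310*(6*I*√21 + 383) = -310*(383 + 6*I*√21) = -118730 - 1860*I*√21 ≈ -1.1873e+5 - 8523.6*I)
U(1/(-1493), -911) - x = (648243 + 453/(-1493) + 1431*(-911) - 911/(-1493)) - (-118730 - 1860*I*√21) = (648243 + 453*(-1/1493) - 1303641 - 1/1493*(-911)) + (118730 + 1860*I*√21) = (648243 - 453/1493 - 1303641 + 911/1493) + (118730 + 1860*I*√21) = -978508756/1493 + (118730 + 1860*I*√21) = -801244866/1493 + 1860*I*√21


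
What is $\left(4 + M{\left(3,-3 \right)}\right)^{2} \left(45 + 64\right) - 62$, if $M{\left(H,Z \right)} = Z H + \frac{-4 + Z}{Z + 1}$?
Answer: $\frac{733}{4} \approx 183.25$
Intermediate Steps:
$M{\left(H,Z \right)} = H Z + \frac{-4 + Z}{1 + Z}$
$\left(4 + M{\left(3,-3 \right)}\right)^{2} \left(45 + 64\right) - 62 = \left(4 + \frac{-4 - 3 + 3 \left(-3\right) + 3 \left(-3\right)^{2}}{1 - 3}\right)^{2} \left(45 + 64\right) - 62 = \left(4 + \frac{-4 - 3 - 9 + 3 \cdot 9}{-2}\right)^{2} \cdot 109 - 62 = \left(4 - \frac{-4 - 3 - 9 + 27}{2}\right)^{2} \cdot 109 - 62 = \left(4 - \frac{11}{2}\right)^{2} \cdot 109 - 62 = \left(- \frac{3}{2}\right)^{2} \cdot 109 - 62 = \frac{9}{4} \cdot 109 - 62 = \frac{981}{4} - 62 = \frac{733}{4}$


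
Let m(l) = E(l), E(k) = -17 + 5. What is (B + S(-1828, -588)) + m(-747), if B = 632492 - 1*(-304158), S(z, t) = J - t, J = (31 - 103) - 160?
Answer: 936994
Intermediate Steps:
J = -232 (J = -72 - 160 = -232)
E(k) = -12
m(l) = -12
S(z, t) = -232 - t
B = 936650 (B = 632492 + 304158 = 936650)
(B + S(-1828, -588)) + m(-747) = (936650 + (-232 - 1*(-588))) - 12 = (936650 + (-232 + 588)) - 12 = (936650 + 356) - 12 = 937006 - 12 = 936994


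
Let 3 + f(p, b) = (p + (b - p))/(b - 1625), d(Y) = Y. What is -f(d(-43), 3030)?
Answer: 237/281 ≈ 0.84342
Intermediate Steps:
f(p, b) = -3 + b/(-1625 + b) (f(p, b) = -3 + (p + (b - p))/(b - 1625) = -3 + b/(-1625 + b))
-f(d(-43), 3030) = -(4875 - 2*3030)/(-1625 + 3030) = -(4875 - 6060)/1405 = -(-1185)/1405 = -1*(-237/281) = 237/281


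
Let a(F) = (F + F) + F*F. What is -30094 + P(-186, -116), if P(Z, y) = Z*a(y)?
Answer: -2489758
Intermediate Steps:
a(F) = F**2 + 2*F (a(F) = 2*F + F**2 = F**2 + 2*F)
P(Z, y) = Z*y*(2 + y) (P(Z, y) = Z*(y*(2 + y)) = Z*y*(2 + y))
-30094 + P(-186, -116) = -30094 - 186*(-116)*(2 - 116) = -30094 - 186*(-116)*(-114) = -30094 - 2459664 = -2489758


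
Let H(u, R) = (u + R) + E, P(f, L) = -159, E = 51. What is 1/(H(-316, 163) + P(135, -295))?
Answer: -1/261 ≈ -0.0038314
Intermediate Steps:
H(u, R) = 51 + R + u (H(u, R) = (u + R) + 51 = (R + u) + 51 = 51 + R + u)
1/(H(-316, 163) + P(135, -295)) = 1/((51 + 163 - 316) - 159) = 1/(-102 - 159) = 1/(-261) = -1/261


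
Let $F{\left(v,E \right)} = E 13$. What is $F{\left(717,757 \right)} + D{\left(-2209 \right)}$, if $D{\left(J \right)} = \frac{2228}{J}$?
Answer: $\frac{21736541}{2209} \approx 9840.0$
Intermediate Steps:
$F{\left(v,E \right)} = 13 E$
$F{\left(717,757 \right)} + D{\left(-2209 \right)} = 13 \cdot 757 + \frac{2228}{-2209} = 9841 + 2228 \left(- \frac{1}{2209}\right) = 9841 - \frac{2228}{2209} = \frac{21736541}{2209}$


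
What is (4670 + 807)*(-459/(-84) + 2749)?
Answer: 422413625/28 ≈ 1.5086e+7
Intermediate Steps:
(4670 + 807)*(-459/(-84) + 2749) = 5477*(-459*(-1)/84 + 2749) = 5477*(-3*(-51/28) + 2749) = 5477*(153/28 + 2749) = 5477*(77125/28) = 422413625/28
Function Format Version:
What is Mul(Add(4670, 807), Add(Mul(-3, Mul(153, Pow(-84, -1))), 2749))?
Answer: Rational(422413625, 28) ≈ 1.5086e+7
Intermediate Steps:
Mul(Add(4670, 807), Add(Mul(-3, Mul(153, Pow(-84, -1))), 2749)) = Mul(5477, Add(Mul(-3, Mul(153, Rational(-1, 84))), 2749)) = Mul(5477, Add(Mul(-3, Rational(-51, 28)), 2749)) = Mul(5477, Add(Rational(153, 28), 2749)) = Mul(5477, Rational(77125, 28)) = Rational(422413625, 28)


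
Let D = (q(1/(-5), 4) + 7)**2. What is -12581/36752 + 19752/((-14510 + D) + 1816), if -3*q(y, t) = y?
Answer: -99562550717/52278139664 ≈ -1.9045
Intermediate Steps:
q(y, t) = -y/3
D = 11236/225 (D = (-1/3/(-5) + 7)**2 = (-1/3*(-1/5) + 7)**2 = (1/15 + 7)**2 = (106/15)**2 = 11236/225 ≈ 49.938)
-12581/36752 + 19752/((-14510 + D) + 1816) = -12581/36752 + 19752/((-14510 + 11236/225) + 1816) = -12581*1/36752 + 19752/(-3253514/225 + 1816) = -12581/36752 + 19752/(-2844914/225) = -12581/36752 + 19752*(-225/2844914) = -12581/36752 - 2222100/1422457 = -99562550717/52278139664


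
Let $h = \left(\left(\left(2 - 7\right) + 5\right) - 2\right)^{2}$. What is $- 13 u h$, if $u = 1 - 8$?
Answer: $364$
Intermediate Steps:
$u = -7$
$h = 4$ ($h = \left(\left(\left(2 - 7\right) + 5\right) - 2\right)^{2} = \left(\left(-5 + 5\right) - 2\right)^{2} = \left(0 - 2\right)^{2} = \left(-2\right)^{2} = 4$)
$- 13 u h = \left(-13\right) \left(-7\right) 4 = 91 \cdot 4 = 364$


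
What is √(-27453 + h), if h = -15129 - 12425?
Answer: I*√55007 ≈ 234.54*I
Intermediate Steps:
h = -27554
√(-27453 + h) = √(-27453 - 27554) = √(-55007) = I*√55007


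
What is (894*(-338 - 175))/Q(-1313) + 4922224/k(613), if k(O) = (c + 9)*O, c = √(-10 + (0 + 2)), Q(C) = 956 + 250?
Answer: 1578043269/3655319 - 9844448*I*√2/54557 ≈ 431.71 - 255.19*I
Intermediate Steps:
Q(C) = 1206
c = 2*I*√2 (c = √(-10 + 2) = √(-8) = 2*I*√2 ≈ 2.8284*I)
k(O) = O*(9 + 2*I*√2) (k(O) = (2*I*√2 + 9)*O = (9 + 2*I*√2)*O = O*(9 + 2*I*√2))
(894*(-338 - 175))/Q(-1313) + 4922224/k(613) = (894*(-338 - 175))/1206 + 4922224/((613*(9 + 2*I*√2))) = (894*(-513))*(1/1206) + 4922224/(5517 + 1226*I*√2) = -458622*1/1206 + 4922224/(5517 + 1226*I*√2) = -25479/67 + 4922224/(5517 + 1226*I*√2)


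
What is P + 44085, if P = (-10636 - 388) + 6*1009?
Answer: 39115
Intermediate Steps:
P = -4970 (P = -11024 + 6054 = -4970)
P + 44085 = -4970 + 44085 = 39115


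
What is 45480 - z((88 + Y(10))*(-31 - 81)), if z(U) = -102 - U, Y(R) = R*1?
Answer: 34606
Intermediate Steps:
Y(R) = R
45480 - z((88 + Y(10))*(-31 - 81)) = 45480 - (-102 - (88 + 10)*(-31 - 81)) = 45480 - (-102 - 98*(-112)) = 45480 - (-102 - 1*(-10976)) = 45480 - (-102 + 10976) = 45480 - 1*10874 = 45480 - 10874 = 34606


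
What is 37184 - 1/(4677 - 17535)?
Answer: 478111873/12858 ≈ 37184.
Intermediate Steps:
37184 - 1/(4677 - 17535) = 37184 - 1/(-12858) = 37184 - 1*(-1/12858) = 37184 + 1/12858 = 478111873/12858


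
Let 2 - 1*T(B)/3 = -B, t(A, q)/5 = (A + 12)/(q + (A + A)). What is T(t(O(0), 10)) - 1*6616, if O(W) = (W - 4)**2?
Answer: -6600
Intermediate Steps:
O(W) = (-4 + W)**2
t(A, q) = 5*(12 + A)/(q + 2*A) (t(A, q) = 5*((A + 12)/(q + (A + A))) = 5*((12 + A)/(q + 2*A)) = 5*(12 + A)/(q + 2*A))
T(B) = 6 + 3*B (T(B) = 6 - (-3)*B = 6 + 3*B)
T(t(O(0), 10)) - 1*6616 = (6 + 3*(5*(12 + (-4 + 0)**2)/(10 + 2*(-4 + 0)**2))) - 1*6616 = (6 + 3*(5*(12 + (-4)**2)/(10 + 2*(-4)**2))) - 6616 = (6 + 3*(5*(12 + 16)/(10 + 2*16))) - 6616 = (6 + 3*(5*28/(10 + 32))) - 6616 = (6 + 3*(5*28/42)) - 6616 = (6 + 3*(5*(1/42)*28)) - 6616 = (6 + 3*(10/3)) - 6616 = (6 + 10) - 6616 = 16 - 6616 = -6600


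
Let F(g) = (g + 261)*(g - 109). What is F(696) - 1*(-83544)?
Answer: 645303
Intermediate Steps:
F(g) = (-109 + g)*(261 + g) (F(g) = (261 + g)*(-109 + g) = (-109 + g)*(261 + g))
F(696) - 1*(-83544) = (-28449 + 696**2 + 152*696) - 1*(-83544) = (-28449 + 484416 + 105792) + 83544 = 561759 + 83544 = 645303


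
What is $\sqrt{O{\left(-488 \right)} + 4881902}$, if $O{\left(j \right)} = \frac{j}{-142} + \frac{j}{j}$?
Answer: $\frac{\sqrt{24609690347}}{71} \approx 2209.5$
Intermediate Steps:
$O{\left(j \right)} = 1 - \frac{j}{142}$ ($O{\left(j \right)} = j \left(- \frac{1}{142}\right) + 1 = - \frac{j}{142} + 1 = 1 - \frac{j}{142}$)
$\sqrt{O{\left(-488 \right)} + 4881902} = \sqrt{\left(1 - - \frac{244}{71}\right) + 4881902} = \sqrt{\left(1 + \frac{244}{71}\right) + 4881902} = \sqrt{\frac{315}{71} + 4881902} = \sqrt{\frac{346615357}{71}} = \frac{\sqrt{24609690347}}{71}$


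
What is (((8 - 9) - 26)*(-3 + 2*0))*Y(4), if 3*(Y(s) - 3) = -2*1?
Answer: 189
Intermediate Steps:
Y(s) = 7/3 (Y(s) = 3 + (-2*1)/3 = 3 + (⅓)*(-2) = 3 - ⅔ = 7/3)
(((8 - 9) - 26)*(-3 + 2*0))*Y(4) = (((8 - 9) - 26)*(-3 + 2*0))*(7/3) = ((-1 - 26)*(-3 + 0))*(7/3) = -27*(-3)*(7/3) = 81*(7/3) = 189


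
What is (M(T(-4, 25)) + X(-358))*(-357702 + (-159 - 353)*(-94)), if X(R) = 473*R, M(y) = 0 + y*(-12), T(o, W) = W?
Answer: 52514275916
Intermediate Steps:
M(y) = -12*y (M(y) = 0 - 12*y = -12*y)
(M(T(-4, 25)) + X(-358))*(-357702 + (-159 - 353)*(-94)) = (-12*25 + 473*(-358))*(-357702 + (-159 - 353)*(-94)) = (-300 - 169334)*(-357702 - 512*(-94)) = -169634*(-357702 + 48128) = -169634*(-309574) = 52514275916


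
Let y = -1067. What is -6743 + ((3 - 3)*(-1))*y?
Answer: -6743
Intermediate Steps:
-6743 + ((3 - 3)*(-1))*y = -6743 + ((3 - 3)*(-1))*(-1067) = -6743 + (0*(-1))*(-1067) = -6743 + 0*(-1067) = -6743 + 0 = -6743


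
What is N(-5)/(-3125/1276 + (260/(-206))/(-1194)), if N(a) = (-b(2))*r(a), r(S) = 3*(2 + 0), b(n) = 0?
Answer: 0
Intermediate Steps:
r(S) = 6 (r(S) = 3*2 = 6)
N(a) = 0 (N(a) = -1*0*6 = 0*6 = 0)
N(-5)/(-3125/1276 + (260/(-206))/(-1194)) = 0/(-3125/1276 + (260/(-206))/(-1194)) = 0/(-3125*1/1276 + (260*(-1/206))*(-1/1194)) = 0/(-3125/1276 - 130/103*(-1/1194)) = 0/(-3125/1276 + 65/61491) = 0/(-192076435/78462516) = 0*(-78462516/192076435) = 0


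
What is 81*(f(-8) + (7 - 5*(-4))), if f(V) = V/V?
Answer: 2268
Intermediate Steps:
f(V) = 1
81*(f(-8) + (7 - 5*(-4))) = 81*(1 + (7 - 5*(-4))) = 81*(1 + (7 + 20)) = 81*(1 + 27) = 81*28 = 2268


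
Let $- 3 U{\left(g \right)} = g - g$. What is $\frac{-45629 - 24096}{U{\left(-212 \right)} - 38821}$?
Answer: $\frac{69725}{38821} \approx 1.7961$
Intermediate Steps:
$U{\left(g \right)} = 0$ ($U{\left(g \right)} = - \frac{g - g}{3} = \left(- \frac{1}{3}\right) 0 = 0$)
$\frac{-45629 - 24096}{U{\left(-212 \right)} - 38821} = \frac{-45629 - 24096}{0 - 38821} = - \frac{69725}{-38821} = \left(-69725\right) \left(- \frac{1}{38821}\right) = \frac{69725}{38821}$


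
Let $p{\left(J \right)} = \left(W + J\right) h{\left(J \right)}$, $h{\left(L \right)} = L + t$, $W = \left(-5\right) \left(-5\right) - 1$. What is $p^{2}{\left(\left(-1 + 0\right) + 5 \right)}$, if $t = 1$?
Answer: $19600$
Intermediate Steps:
$W = 24$ ($W = 25 - 1 = 24$)
$h{\left(L \right)} = 1 + L$ ($h{\left(L \right)} = L + 1 = 1 + L$)
$p{\left(J \right)} = \left(1 + J\right) \left(24 + J\right)$ ($p{\left(J \right)} = \left(24 + J\right) \left(1 + J\right) = \left(1 + J\right) \left(24 + J\right)$)
$p^{2}{\left(\left(-1 + 0\right) + 5 \right)} = \left(\left(1 + \left(\left(-1 + 0\right) + 5\right)\right) \left(24 + \left(\left(-1 + 0\right) + 5\right)\right)\right)^{2} = \left(\left(1 + \left(-1 + 5\right)\right) \left(24 + \left(-1 + 5\right)\right)\right)^{2} = \left(\left(1 + 4\right) \left(24 + 4\right)\right)^{2} = \left(5 \cdot 28\right)^{2} = 140^{2} = 19600$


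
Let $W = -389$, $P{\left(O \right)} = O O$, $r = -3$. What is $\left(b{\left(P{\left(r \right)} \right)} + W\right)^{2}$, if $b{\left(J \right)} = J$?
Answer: $144400$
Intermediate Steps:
$P{\left(O \right)} = O^{2}$
$\left(b{\left(P{\left(r \right)} \right)} + W\right)^{2} = \left(\left(-3\right)^{2} - 389\right)^{2} = \left(9 - 389\right)^{2} = \left(-380\right)^{2} = 144400$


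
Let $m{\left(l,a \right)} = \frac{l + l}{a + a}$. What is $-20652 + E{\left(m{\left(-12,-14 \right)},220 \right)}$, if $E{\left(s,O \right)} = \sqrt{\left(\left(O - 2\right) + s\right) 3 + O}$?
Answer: $-20652 + \frac{2 \sqrt{10738}}{7} \approx -20622.0$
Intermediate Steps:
$m{\left(l,a \right)} = \frac{l}{a}$ ($m{\left(l,a \right)} = \frac{2 l}{2 a} = 2 l \frac{1}{2 a} = \frac{l}{a}$)
$E{\left(s,O \right)} = \sqrt{-6 + 3 s + 4 O}$ ($E{\left(s,O \right)} = \sqrt{\left(\left(-2 + O\right) + s\right) 3 + O} = \sqrt{\left(-2 + O + s\right) 3 + O} = \sqrt{\left(-6 + 3 O + 3 s\right) + O} = \sqrt{-6 + 3 s + 4 O}$)
$-20652 + E{\left(m{\left(-12,-14 \right)},220 \right)} = -20652 + \sqrt{-6 + 3 \left(- \frac{12}{-14}\right) + 4 \cdot 220} = -20652 + \sqrt{-6 + 3 \left(\left(-12\right) \left(- \frac{1}{14}\right)\right) + 880} = -20652 + \sqrt{-6 + 3 \cdot \frac{6}{7} + 880} = -20652 + \sqrt{-6 + \frac{18}{7} + 880} = -20652 + \sqrt{\frac{6136}{7}} = -20652 + \frac{2 \sqrt{10738}}{7}$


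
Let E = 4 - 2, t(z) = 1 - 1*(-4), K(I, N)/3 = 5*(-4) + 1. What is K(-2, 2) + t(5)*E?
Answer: -47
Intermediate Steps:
K(I, N) = -57 (K(I, N) = 3*(5*(-4) + 1) = 3*(-20 + 1) = 3*(-19) = -57)
t(z) = 5 (t(z) = 1 + 4 = 5)
E = 2
K(-2, 2) + t(5)*E = -57 + 5*2 = -57 + 10 = -47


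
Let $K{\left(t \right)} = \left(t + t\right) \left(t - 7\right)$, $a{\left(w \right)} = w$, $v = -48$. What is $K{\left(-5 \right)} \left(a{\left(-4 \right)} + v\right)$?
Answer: $-6240$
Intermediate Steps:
$K{\left(t \right)} = 2 t \left(-7 + t\right)$
$K{\left(-5 \right)} \left(a{\left(-4 \right)} + v\right) = 2 \left(-5\right) \left(-7 - 5\right) \left(-4 - 48\right) = 2 \left(-5\right) \left(-12\right) \left(-52\right) = 120 \left(-52\right) = -6240$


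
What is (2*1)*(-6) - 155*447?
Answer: -69297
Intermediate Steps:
(2*1)*(-6) - 155*447 = 2*(-6) - 69285 = -12 - 69285 = -69297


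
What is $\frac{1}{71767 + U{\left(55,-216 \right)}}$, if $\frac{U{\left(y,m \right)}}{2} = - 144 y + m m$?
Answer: $\frac{1}{149239} \approx 6.7007 \cdot 10^{-6}$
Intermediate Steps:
$U{\left(y,m \right)} = - 288 y + 2 m^{2}$ ($U{\left(y,m \right)} = 2 \left(- 144 y + m m\right) = 2 \left(- 144 y + m^{2}\right) = 2 \left(m^{2} - 144 y\right) = - 288 y + 2 m^{2}$)
$\frac{1}{71767 + U{\left(55,-216 \right)}} = \frac{1}{71767 + \left(\left(-288\right) 55 + 2 \left(-216\right)^{2}\right)} = \frac{1}{71767 + \left(-15840 + 2 \cdot 46656\right)} = \frac{1}{71767 + \left(-15840 + 93312\right)} = \frac{1}{71767 + 77472} = \frac{1}{149239}$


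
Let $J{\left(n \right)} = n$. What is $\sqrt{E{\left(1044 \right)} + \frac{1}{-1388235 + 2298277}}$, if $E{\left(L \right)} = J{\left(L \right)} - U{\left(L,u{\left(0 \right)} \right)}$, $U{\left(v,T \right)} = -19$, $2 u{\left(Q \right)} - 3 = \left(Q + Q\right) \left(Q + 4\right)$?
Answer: $\frac{\sqrt{880351558505174}}{910042} \approx 32.604$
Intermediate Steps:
$u{\left(Q \right)} = \frac{3}{2} + Q \left(4 + Q\right)$ ($u{\left(Q \right)} = \frac{3}{2} + \frac{\left(Q + Q\right) \left(Q + 4\right)}{2} = \frac{3}{2} + \frac{2 Q \left(4 + Q\right)}{2} = \frac{3}{2} + Q \left(4 + Q\right)$)
$E{\left(L \right)} = 19 + L$ ($E{\left(L \right)} = L - -19 = L + 19 = 19 + L$)
$\sqrt{E{\left(1044 \right)} + \frac{1}{-1388235 + 2298277}} = \sqrt{\left(19 + 1044\right) + \frac{1}{-1388235 + 2298277}} = \sqrt{1063 + \frac{1}{910042}} = \sqrt{\frac{967374647}{910042}} = \frac{\sqrt{880351558505174}}{910042}$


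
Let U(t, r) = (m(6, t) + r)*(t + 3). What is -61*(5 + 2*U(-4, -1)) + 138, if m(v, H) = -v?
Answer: -1021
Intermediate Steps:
U(t, r) = (-6 + r)*(3 + t) (U(t, r) = (-1*6 + r)*(t + 3) = (-6 + r)*(3 + t))
-61*(5 + 2*U(-4, -1)) + 138 = -61*(5 + 2*(-18 - 6*(-4) + 3*(-1) - 1*(-4))) + 138 = -61*(5 + 2*(-18 + 24 - 3 + 4)) + 138 = -61*(5 + 2*7) + 138 = -61*(5 + 14) + 138 = -61*19 + 138 = -1159 + 138 = -1021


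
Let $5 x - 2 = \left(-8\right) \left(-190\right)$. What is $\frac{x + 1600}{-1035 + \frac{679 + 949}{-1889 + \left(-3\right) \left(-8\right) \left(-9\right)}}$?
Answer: $- \frac{4008762}{2180303} \approx -1.8386$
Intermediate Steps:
$x = \frac{1522}{5}$ ($x = \frac{2}{5} + \frac{\left(-8\right) \left(-190\right)}{5} = \frac{2}{5} + \frac{1}{5} \cdot 1520 = \frac{2}{5} + 304 = \frac{1522}{5} \approx 304.4$)
$\frac{x + 1600}{-1035 + \frac{679 + 949}{-1889 + \left(-3\right) \left(-8\right) \left(-9\right)}} = \frac{\frac{1522}{5} + 1600}{-1035 + \frac{679 + 949}{-1889 + \left(-3\right) \left(-8\right) \left(-9\right)}} = \frac{9522}{5 \left(-1035 + \frac{1628}{-1889 + 24 \left(-9\right)}\right)} = \frac{9522}{5 \left(-1035 + \frac{1628}{-1889 - 216}\right)} = \frac{9522}{5 \left(-1035 + \frac{1628}{-2105}\right)} = \frac{9522}{5 \left(-1035 + 1628 \left(- \frac{1}{2105}\right)\right)} = \frac{9522}{5 \left(-1035 - \frac{1628}{2105}\right)} = \frac{9522}{5 \left(- \frac{2180303}{2105}\right)} = \frac{9522}{5} \left(- \frac{2105}{2180303}\right) = - \frac{4008762}{2180303}$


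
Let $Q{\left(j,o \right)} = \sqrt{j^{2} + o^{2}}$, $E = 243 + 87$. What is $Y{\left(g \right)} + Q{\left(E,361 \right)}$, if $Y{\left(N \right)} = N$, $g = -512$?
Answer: $-512 + \sqrt{239221} \approx -22.898$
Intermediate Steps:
$E = 330$
$Y{\left(g \right)} + Q{\left(E,361 \right)} = -512 + \sqrt{330^{2} + 361^{2}} = -512 + \sqrt{108900 + 130321} = -512 + \sqrt{239221}$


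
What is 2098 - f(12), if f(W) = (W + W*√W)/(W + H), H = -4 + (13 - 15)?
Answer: 2096 - 4*√3 ≈ 2089.1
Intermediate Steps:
H = -6 (H = -4 - 2 = -6)
f(W) = (W + W^(3/2))/(-6 + W) (f(W) = (W + W*√W)/(W - 6) = (W + W^(3/2))/(-6 + W))
2098 - f(12) = 2098 - (12 + 12^(3/2))/(-6 + 12) = 2098 - (12 + 24*√3)/6 = 2098 - (2 + 4*√3) = 2098 + (-2 - 4*√3) = 2096 - 4*√3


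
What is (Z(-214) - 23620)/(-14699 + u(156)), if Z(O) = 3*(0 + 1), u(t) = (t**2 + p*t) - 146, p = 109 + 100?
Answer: -23617/42095 ≈ -0.56104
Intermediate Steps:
p = 209
u(t) = -146 + t**2 + 209*t (u(t) = (t**2 + 209*t) - 146 = -146 + t**2 + 209*t)
Z(O) = 3 (Z(O) = 3*1 = 3)
(Z(-214) - 23620)/(-14699 + u(156)) = (3 - 23620)/(-14699 + (-146 + 156**2 + 209*156)) = -23617/(-14699 + (-146 + 24336 + 32604)) = -23617/(-14699 + 56794) = -23617/42095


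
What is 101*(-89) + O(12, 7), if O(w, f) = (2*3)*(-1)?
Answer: -8995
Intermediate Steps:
O(w, f) = -6 (O(w, f) = 6*(-1) = -6)
101*(-89) + O(12, 7) = 101*(-89) - 6 = -8989 - 6 = -8995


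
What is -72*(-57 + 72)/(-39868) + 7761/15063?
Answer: 27140299/50044307 ≈ 0.54233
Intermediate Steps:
-72*(-57 + 72)/(-39868) + 7761/15063 = -72*15*(-1/39868) + 7761*(1/15063) = -1080*(-1/39868) + 2587/5021 = 270/9967 + 2587/5021 = 27140299/50044307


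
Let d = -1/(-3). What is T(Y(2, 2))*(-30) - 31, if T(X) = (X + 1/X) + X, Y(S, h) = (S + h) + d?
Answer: -3873/13 ≈ -297.92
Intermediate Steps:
d = ⅓ (d = -1*(-⅓) = ⅓ ≈ 0.33333)
Y(S, h) = ⅓ + S + h (Y(S, h) = (S + h) + ⅓ = ⅓ + S + h)
T(X) = 1/X + 2*X
T(Y(2, 2))*(-30) - 31 = (1/(⅓ + 2 + 2) + 2*(⅓ + 2 + 2))*(-30) - 31 = (1/(13/3) + 2*(13/3))*(-30) - 31 = (3/13 + 26/3)*(-30) - 31 = (347/39)*(-30) - 31 = -3470/13 - 31 = -3873/13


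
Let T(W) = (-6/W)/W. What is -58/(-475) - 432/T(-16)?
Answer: 8755258/475 ≈ 18432.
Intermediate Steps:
T(W) = -6/W**2
-58/(-475) - 432/T(-16) = -58/(-475) - 432/((-6/(-16)**2)) = -58*(-1/475) - 432/((-6*1/256)) = 58/475 - 432/(-3/128) = 58/475 - 432*(-128/3) = 58/475 + 18432 = 8755258/475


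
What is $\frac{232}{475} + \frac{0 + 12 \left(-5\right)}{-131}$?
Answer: $\frac{58892}{62225} \approx 0.94644$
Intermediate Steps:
$\frac{232}{475} + \frac{0 + 12 \left(-5\right)}{-131} = 232 \cdot \frac{1}{475} + \left(0 - 60\right) \left(- \frac{1}{131}\right) = \frac{232}{475} - - \frac{60}{131} = \frac{232}{475} + \frac{60}{131} = \frac{58892}{62225}$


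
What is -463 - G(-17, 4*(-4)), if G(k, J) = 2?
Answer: -465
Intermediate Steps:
-463 - G(-17, 4*(-4)) = -463 - 1*2 = -463 - 2 = -465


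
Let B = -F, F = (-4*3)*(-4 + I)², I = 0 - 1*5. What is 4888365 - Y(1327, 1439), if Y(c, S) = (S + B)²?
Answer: -924556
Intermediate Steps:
I = -5 (I = 0 - 5 = -5)
F = -972 (F = (-4*3)*(-4 - 5)² = -12*(-9)² = -12*81 = -972)
B = 972 (B = -1*(-972) = 972)
Y(c, S) = (972 + S)² (Y(c, S) = (S + 972)² = (972 + S)²)
4888365 - Y(1327, 1439) = 4888365 - (972 + 1439)² = 4888365 - 1*2411² = 4888365 - 1*5812921 = 4888365 - 5812921 = -924556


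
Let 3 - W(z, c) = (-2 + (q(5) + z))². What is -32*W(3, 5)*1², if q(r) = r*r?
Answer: 21536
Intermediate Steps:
q(r) = r²
W(z, c) = 3 - (23 + z)² (W(z, c) = 3 - (-2 + (5² + z))² = 3 - (-2 + (25 + z))² = 3 - (23 + z)²)
-32*W(3, 5)*1² = -32*(3 - (23 + 3)²)*1² = -32*(3 - 1*26²)*1 = -32*(3 - 1*676)*1 = -32*(3 - 676)*1 = -32*(-673)*1 = 21536*1 = 21536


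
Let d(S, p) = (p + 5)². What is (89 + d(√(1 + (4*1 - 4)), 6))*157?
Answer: 32970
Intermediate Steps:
d(S, p) = (5 + p)²
(89 + d(√(1 + (4*1 - 4)), 6))*157 = (89 + (5 + 6)²)*157 = (89 + 11²)*157 = (89 + 121)*157 = 210*157 = 32970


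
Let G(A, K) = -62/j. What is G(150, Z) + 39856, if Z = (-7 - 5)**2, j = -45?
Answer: 1793582/45 ≈ 39857.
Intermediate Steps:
Z = 144 (Z = (-12)**2 = 144)
G(A, K) = 62/45 (G(A, K) = -62/(-45) = -62*(-1/45) = 62/45)
G(150, Z) + 39856 = 62/45 + 39856 = 1793582/45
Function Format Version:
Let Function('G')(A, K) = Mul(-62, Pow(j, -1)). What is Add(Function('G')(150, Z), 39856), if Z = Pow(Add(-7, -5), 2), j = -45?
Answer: Rational(1793582, 45) ≈ 39857.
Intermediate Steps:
Z = 144 (Z = Pow(-12, 2) = 144)
Function('G')(A, K) = Rational(62, 45) (Function('G')(A, K) = Mul(-62, Pow(-45, -1)) = Mul(-62, Rational(-1, 45)) = Rational(62, 45))
Add(Function('G')(150, Z), 39856) = Add(Rational(62, 45), 39856) = Rational(1793582, 45)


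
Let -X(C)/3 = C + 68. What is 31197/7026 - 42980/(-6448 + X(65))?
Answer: 171861113/16035674 ≈ 10.717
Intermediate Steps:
X(C) = -204 - 3*C (X(C) = -3*(C + 68) = -3*(68 + C) = -204 - 3*C)
31197/7026 - 42980/(-6448 + X(65)) = 31197/7026 - 42980/(-6448 + (-204 - 3*65)) = 31197*(1/7026) - 42980/(-6448 + (-204 - 195)) = 10399/2342 - 42980/(-6448 - 399) = 10399/2342 - 42980/(-6847) = 10399/2342 - 42980*(-1/6847) = 10399/2342 + 42980/6847 = 171861113/16035674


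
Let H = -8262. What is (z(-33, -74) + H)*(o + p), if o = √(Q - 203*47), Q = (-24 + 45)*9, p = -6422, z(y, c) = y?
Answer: 53270490 - 16590*I*√2338 ≈ 5.327e+7 - 8.0217e+5*I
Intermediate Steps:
Q = 189 (Q = 21*9 = 189)
o = 2*I*√2338 (o = √(189 - 203*47) = √(189 - 9541) = √(-9352) = 2*I*√2338 ≈ 96.706*I)
(z(-33, -74) + H)*(o + p) = (-33 - 8262)*(2*I*√2338 - 6422) = -8295*(-6422 + 2*I*√2338) = 53270490 - 16590*I*√2338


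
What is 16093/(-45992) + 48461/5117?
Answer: 7131131/781864 ≈ 9.1207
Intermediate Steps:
16093/(-45992) + 48461/5117 = 16093*(-1/45992) + 48461*(1/5117) = -16093/45992 + 161/17 = 7131131/781864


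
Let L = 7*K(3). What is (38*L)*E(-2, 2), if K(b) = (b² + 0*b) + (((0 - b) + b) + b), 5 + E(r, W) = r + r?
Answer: -28728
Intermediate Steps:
E(r, W) = -5 + 2*r (E(r, W) = -5 + (r + r) = -5 + 2*r)
K(b) = b + b² (K(b) = (b² + 0) + ((-b + b) + b) = b² + (0 + b) = b² + b = b + b²)
L = 84 (L = 7*(3*(1 + 3)) = 7*(3*4) = 7*12 = 84)
(38*L)*E(-2, 2) = (38*84)*(-5 + 2*(-2)) = 3192*(-5 - 4) = 3192*(-9) = -28728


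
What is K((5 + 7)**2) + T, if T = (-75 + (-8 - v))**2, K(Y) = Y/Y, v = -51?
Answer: 1025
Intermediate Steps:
K(Y) = 1
T = 1024 (T = (-75 + (-8 - 1*(-51)))**2 = (-75 + (-8 + 51))**2 = (-75 + 43)**2 = (-32)**2 = 1024)
K((5 + 7)**2) + T = 1 + 1024 = 1025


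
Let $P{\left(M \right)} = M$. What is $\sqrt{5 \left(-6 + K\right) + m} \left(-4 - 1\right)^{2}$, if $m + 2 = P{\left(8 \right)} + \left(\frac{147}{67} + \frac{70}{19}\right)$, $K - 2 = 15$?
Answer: $\frac{100 \sqrt{6773633}}{1273} \approx 204.45$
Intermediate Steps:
$K = 17$ ($K = 2 + 15 = 17$)
$m = \frac{15121}{1273}$ ($m = -2 + \left(8 + \left(\frac{147}{67} + \frac{70}{19}\right)\right) = -2 + \left(8 + \frac{7483}{1273}\right) = -2 + \frac{17667}{1273} = \frac{15121}{1273} \approx 11.878$)
$\sqrt{5 \left(-6 + K\right) + m} \left(-4 - 1\right)^{2} = \sqrt{5 \left(-6 + 17\right) + \frac{15121}{1273}} \left(-4 - 1\right)^{2} = \sqrt{5 \cdot 11 + \frac{15121}{1273}} \left(-5\right)^{2} = \sqrt{55 + \frac{15121}{1273}} \cdot 25 = \sqrt{\frac{85136}{1273}} \cdot 25 = \frac{4 \sqrt{6773633}}{1273} \cdot 25 = \frac{100 \sqrt{6773633}}{1273}$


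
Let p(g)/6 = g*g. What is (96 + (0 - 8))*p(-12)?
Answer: 76032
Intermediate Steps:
p(g) = 6*g² (p(g) = 6*(g*g) = 6*g²)
(96 + (0 - 8))*p(-12) = (96 + (0 - 8))*(6*(-12)²) = (96 - 8)*(6*144) = 88*864 = 76032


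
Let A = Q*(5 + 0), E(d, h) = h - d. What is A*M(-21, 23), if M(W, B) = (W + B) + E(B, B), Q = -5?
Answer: -50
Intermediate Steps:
M(W, B) = B + W (M(W, B) = (W + B) + (B - B) = (B + W) + 0 = B + W)
A = -25 (A = -5*(5 + 0) = -5*5 = -25)
A*M(-21, 23) = -25*(23 - 21) = -25*2 = -50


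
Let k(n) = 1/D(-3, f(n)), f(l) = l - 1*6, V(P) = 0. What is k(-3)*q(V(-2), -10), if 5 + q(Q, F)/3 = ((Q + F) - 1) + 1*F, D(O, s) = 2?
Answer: -39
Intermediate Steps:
f(l) = -6 + l (f(l) = l - 6 = -6 + l)
q(Q, F) = -18 + 3*Q + 6*F (q(Q, F) = -15 + 3*(((Q + F) - 1) + 1*F) = -15 + 3*(((F + Q) - 1) + F) = -15 + 3*((-1 + F + Q) + F) = -15 + 3*(-1 + Q + 2*F) = -15 + (-3 + 3*Q + 6*F) = -18 + 3*Q + 6*F)
k(n) = ½ (k(n) = 1/2 = ½)
k(-3)*q(V(-2), -10) = (-18 + 3*0 + 6*(-10))/2 = (-18 + 0 - 60)/2 = (½)*(-78) = -39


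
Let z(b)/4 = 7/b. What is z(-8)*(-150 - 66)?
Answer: 756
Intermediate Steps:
z(b) = 28/b (z(b) = 4*(7/b) = 28/b)
z(-8)*(-150 - 66) = (28/(-8))*(-150 - 66) = (28*(-⅛))*(-216) = -7/2*(-216) = 756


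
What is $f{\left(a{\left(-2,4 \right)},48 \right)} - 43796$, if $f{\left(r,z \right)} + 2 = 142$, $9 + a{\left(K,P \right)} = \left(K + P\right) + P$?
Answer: $-43656$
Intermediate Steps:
$a{\left(K,P \right)} = -9 + K + 2 P$ ($a{\left(K,P \right)} = -9 + \left(\left(K + P\right) + P\right) = -9 + \left(K + 2 P\right) = -9 + K + 2 P$)
$f{\left(r,z \right)} = 140$ ($f{\left(r,z \right)} = -2 + 142 = 140$)
$f{\left(a{\left(-2,4 \right)},48 \right)} - 43796 = 140 - 43796 = -43656$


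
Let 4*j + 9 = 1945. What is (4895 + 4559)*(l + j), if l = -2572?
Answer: -19739952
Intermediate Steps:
j = 484 (j = -9/4 + (1/4)*1945 = -9/4 + 1945/4 = 484)
(4895 + 4559)*(l + j) = (4895 + 4559)*(-2572 + 484) = 9454*(-2088) = -19739952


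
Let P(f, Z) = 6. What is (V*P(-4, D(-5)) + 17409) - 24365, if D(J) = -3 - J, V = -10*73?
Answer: -11336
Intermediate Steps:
V = -730
(V*P(-4, D(-5)) + 17409) - 24365 = (-730*6 + 17409) - 24365 = (-4380 + 17409) - 24365 = 13029 - 24365 = -11336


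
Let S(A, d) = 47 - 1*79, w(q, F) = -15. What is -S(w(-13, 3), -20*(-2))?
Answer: 32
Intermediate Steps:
S(A, d) = -32 (S(A, d) = 47 - 79 = -32)
-S(w(-13, 3), -20*(-2)) = -1*(-32) = 32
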